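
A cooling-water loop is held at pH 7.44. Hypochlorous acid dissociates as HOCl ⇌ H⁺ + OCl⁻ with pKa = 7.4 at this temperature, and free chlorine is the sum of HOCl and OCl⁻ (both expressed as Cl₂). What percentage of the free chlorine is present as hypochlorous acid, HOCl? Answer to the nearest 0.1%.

[OCl⁻]/[HOCl] = 10^(pH − pKa) = 10^(7.44 − 7.4) = 10^0.04 = 1.096.
Fraction as HOCl = 1 / (1 + 1.096) = 0.477.

47.7%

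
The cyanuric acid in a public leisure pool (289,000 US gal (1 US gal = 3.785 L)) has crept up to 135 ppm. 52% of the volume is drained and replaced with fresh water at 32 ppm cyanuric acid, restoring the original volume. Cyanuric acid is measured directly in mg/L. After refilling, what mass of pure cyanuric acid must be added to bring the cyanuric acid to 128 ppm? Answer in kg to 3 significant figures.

Volume: 289,000 US gal × 3.785 L/gal = 1,093,865 L.
After draining 52% and refilling: 135 × 0.48 + 32 × 0.52 = 81.44 ppm.
Deficit to target: 128 − 81.44 = 46.56 mg/L.
Mass: 46.56 mg/L × 1,093,865 L = 50,930 g cyanuric acid.

50.9 kg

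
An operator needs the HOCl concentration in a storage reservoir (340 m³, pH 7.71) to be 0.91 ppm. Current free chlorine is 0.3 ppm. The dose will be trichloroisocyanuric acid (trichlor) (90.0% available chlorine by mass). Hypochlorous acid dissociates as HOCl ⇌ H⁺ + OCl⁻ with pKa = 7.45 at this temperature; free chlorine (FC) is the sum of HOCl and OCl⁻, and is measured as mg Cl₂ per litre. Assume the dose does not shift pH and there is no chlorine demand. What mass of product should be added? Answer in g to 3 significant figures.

856 g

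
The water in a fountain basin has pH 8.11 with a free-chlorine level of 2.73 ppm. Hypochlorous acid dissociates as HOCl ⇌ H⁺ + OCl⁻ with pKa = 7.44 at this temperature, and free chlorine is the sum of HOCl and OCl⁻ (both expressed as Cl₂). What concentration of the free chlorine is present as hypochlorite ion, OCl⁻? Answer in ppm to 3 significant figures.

2.25 ppm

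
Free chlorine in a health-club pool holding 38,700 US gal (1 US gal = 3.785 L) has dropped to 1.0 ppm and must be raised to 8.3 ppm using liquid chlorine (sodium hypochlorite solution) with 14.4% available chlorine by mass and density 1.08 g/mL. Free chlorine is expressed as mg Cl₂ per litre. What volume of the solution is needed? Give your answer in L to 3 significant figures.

6.88 L

Volume: 38,700 US gal × 3.785 L/gal = 146,480 L.
Chlorine deficit: 8.3 − 1.0 = 7.3 ppm = 7.3 mg/L as Cl₂.
Cl₂ equivalent needed: 7.3 mg/L × 146,480 L = 1,069,000 mg = 1069 g.
Product at 14.4% available chlorine: 1069 / 0.144 = 7426 g.
Volume at density 1.08 g/mL: 7426 g ÷ 1.08 g/mL = 6876 mL.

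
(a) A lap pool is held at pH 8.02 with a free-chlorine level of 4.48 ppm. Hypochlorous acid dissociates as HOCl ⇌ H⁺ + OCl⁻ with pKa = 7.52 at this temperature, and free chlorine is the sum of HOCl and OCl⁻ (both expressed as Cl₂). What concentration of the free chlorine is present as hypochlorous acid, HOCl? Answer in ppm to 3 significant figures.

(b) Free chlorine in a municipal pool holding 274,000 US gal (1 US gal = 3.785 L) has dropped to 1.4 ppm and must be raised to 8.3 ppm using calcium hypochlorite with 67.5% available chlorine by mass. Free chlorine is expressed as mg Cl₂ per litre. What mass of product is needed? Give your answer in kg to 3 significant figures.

(a) [OCl⁻]/[HOCl] = 10^(pH − pKa) = 10^(8.02 − 7.52) = 10^0.50 = 3.162.
(a) Fraction as HOCl = 1 / (1 + 3.162) = 0.2403.
(a) HOCl = 0.2403 × 4.48 ppm = 1.076 ppm.

(b) Volume: 274,000 US gal × 3.785 L/gal = 1,037,090 L.
(b) Chlorine deficit: 8.3 − 1.4 = 6.9 ppm = 6.9 mg/L as Cl₂.
(b) Cl₂ equivalent needed: 6.9 mg/L × 1,037,090 L = 7,156,000 mg = 7156 g.
(b) Product at 67.5% available chlorine: 7156 / 0.675 = 10,600 g.

(a) 1.08 ppm; (b) 10.6 kg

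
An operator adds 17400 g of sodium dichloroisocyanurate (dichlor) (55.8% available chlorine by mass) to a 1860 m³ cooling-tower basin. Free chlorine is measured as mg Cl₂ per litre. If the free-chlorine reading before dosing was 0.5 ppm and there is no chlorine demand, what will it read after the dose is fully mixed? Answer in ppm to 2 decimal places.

Volume: 1860 m³ = 1,860,000 L.
Available chlorine delivered: 17,400 g × 0.558 = 9709 g as Cl₂.
Concentration rise: 9709 g / 1,860,000 L = 5.22 mg/L = 5.22 ppm.
Final FC: 0.5 + 5.22 = 5.72 ppm.

5.72 ppm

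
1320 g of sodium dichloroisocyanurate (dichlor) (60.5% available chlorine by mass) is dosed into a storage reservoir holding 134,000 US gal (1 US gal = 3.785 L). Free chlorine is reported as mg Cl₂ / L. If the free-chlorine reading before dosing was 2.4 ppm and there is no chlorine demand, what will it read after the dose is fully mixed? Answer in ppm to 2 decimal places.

3.97 ppm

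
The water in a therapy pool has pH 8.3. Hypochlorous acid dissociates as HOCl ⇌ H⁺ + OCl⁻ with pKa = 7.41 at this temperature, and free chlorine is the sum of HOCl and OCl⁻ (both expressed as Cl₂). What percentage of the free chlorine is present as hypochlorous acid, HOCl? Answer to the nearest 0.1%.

[OCl⁻]/[HOCl] = 10^(pH − pKa) = 10^(8.3 − 7.41) = 10^0.89 = 7.762.
Fraction as HOCl = 1 / (1 + 7.762) = 0.1141.

11.4%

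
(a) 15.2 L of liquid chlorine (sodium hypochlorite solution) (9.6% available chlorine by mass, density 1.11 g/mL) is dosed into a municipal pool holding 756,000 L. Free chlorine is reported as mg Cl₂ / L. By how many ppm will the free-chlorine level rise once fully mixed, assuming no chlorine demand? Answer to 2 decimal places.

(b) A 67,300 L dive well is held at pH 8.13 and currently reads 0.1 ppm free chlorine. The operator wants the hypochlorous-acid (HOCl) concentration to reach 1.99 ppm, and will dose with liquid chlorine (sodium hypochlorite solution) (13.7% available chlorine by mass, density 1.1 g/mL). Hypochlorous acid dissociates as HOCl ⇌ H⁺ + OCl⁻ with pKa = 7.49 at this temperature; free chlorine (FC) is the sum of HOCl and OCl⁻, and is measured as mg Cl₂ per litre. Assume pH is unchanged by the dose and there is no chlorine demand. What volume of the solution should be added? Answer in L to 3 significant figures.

(a) 2.14 ppm; (b) 4.72 L

(a) Mass of solution: 15.2 L × 1000 mL/L × 1.11 g/mL = 16,870 g.
(a) Available chlorine delivered: 16,870 g × 0.096 = 1620 g as Cl₂.
(a) Concentration rise: 1620 g / 756,000 L = 2.142 mg/L = 2.14 ppm.

(b) [OCl⁻]/[HOCl] = 10^(pH − pKa) = 10^(8.13 − 7.49) = 4.365; fraction as HOCl = 1/(1 + 4.365) = 0.1864.
(b) Free chlorine required for 1.99 ppm HOCl: 1.99 / 0.1864 = 10.68 ppm.
(b) FC to add: 10.68 − 0.1 = 10.58 mg/L as Cl₂.
(b) Cl₂ equivalent: 10.58 mg/L × 67,300 L = 711.8 g.
(b) Product at 13.7% available Cl: 711.8 / 0.137 = 5196 g.
(b) Volume: 5196 g ÷ 1.1 g/mL = 4723 mL.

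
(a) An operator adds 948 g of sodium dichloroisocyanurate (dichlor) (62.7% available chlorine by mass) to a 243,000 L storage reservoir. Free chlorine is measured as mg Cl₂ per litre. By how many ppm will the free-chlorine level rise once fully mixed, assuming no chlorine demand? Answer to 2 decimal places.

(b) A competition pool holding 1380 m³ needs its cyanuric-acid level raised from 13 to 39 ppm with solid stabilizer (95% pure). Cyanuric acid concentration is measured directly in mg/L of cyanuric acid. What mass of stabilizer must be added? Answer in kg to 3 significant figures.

(a) Available chlorine delivered: 948 g × 0.627 = 594.4 g as Cl₂.
(a) Concentration rise: 594.4 g / 243,000 L = 2.446 mg/L = 2.45 ppm.

(b) Volume: 1380 m³ = 1,380,000 L.
(b) CYA to add: (39 − 13) = 26 mg/L × 1,380,000 L = 35,880 g cyanuric acid.
(b) At 95% purity: 35,880 / 0.95 = 37,770 g product.

(a) 2.45 ppm; (b) 37.8 kg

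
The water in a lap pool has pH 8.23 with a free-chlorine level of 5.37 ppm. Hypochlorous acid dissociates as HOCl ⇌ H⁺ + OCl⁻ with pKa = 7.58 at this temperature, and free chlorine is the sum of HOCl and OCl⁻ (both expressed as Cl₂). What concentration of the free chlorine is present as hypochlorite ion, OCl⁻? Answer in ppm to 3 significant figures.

[OCl⁻]/[HOCl] = 10^(pH − pKa) = 10^(8.23 − 7.58) = 10^0.65 = 4.467.
Fraction as HOCl = 1 / (1 + 4.467) = 0.1829.
OCl⁻ = (1 − 0.1829) × 5.37 ppm = 4.388 ppm.

4.39 ppm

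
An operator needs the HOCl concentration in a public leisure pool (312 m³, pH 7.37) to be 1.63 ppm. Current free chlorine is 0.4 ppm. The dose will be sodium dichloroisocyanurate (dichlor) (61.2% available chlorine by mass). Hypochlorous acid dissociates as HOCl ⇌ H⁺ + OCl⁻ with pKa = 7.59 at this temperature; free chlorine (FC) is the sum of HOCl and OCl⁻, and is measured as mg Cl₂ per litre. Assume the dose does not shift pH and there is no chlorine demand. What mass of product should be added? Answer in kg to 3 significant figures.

1.13 kg

Volume: 312 m³ = 312,000 L.
[OCl⁻]/[HOCl] = 10^(pH − pKa) = 10^(7.37 − 7.59) = 0.6026; fraction as HOCl = 1/(1 + 0.6026) = 0.624.
Free chlorine required for 1.63 ppm HOCl: 1.63 / 0.624 = 2.612 ppm.
FC to add: 2.612 − 0.4 = 2.212 mg/L as Cl₂.
Cl₂ equivalent: 2.212 mg/L × 312,000 L = 690.2 g.
Product at 61.2% available Cl: 690.2 / 0.612 = 1128 g.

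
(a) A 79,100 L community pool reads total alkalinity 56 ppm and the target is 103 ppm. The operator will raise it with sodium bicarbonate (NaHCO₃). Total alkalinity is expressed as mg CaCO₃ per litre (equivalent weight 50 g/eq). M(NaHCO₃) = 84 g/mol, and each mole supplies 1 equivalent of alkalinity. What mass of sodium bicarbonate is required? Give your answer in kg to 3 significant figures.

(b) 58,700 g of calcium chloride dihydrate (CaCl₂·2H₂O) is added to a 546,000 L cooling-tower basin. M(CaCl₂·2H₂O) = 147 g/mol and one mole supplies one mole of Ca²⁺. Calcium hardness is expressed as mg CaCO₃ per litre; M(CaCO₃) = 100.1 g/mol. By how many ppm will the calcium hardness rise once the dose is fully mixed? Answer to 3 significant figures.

(a) Alkalinity to add: (103 − 56) = 47 mg/L as CaCO₃ × 79,100 L = 3718 g as CaCO₃.
(a) Equivalents: 3718 g ÷ 50 g/eq = 74.35 eq.
(a) NaHCO₃ supplies 1 eq per mole → 74.35 mol.
(a) Mass: 74.35 mol × 84 g/mol = 6246 g.

(b) Moles of Ca²⁺: 58,700 g ÷ 147 g/mol = 399.3 mol.
(b) As CaCO₃: 399.3 mol × 100.1 g/mol = 39,970 g.
(b) Rise: 39,970 g / 546,000 L × 1000 = 73.21 mg/L.

(a) 6.25 kg; (b) 73.2 ppm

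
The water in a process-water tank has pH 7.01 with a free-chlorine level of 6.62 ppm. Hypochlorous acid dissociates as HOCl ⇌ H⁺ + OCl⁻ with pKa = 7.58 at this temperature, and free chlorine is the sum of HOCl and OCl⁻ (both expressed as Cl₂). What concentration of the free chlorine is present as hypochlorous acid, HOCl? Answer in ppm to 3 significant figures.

5.22 ppm

[OCl⁻]/[HOCl] = 10^(pH − pKa) = 10^(7.01 − 7.58) = 10^-0.57 = 0.2692.
Fraction as HOCl = 1 / (1 + 0.2692) = 0.7879.
HOCl = 0.7879 × 6.62 ppm = 5.216 ppm.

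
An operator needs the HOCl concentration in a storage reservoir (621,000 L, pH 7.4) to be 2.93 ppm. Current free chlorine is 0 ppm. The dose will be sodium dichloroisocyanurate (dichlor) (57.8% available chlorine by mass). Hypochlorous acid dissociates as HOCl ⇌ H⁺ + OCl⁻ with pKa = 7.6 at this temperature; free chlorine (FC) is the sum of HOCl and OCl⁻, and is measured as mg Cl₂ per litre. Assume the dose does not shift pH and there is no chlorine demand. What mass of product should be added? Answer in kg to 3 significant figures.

[OCl⁻]/[HOCl] = 10^(pH − pKa) = 10^(7.4 − 7.6) = 0.631; fraction as HOCl = 1/(1 + 0.631) = 0.6131.
Free chlorine required for 2.93 ppm HOCl: 2.93 / 0.6131 = 4.779 ppm.
FC to add: 4.779 − 0 = 4.779 mg/L as Cl₂.
Cl₂ equivalent: 4.779 mg/L × 621,000 L = 2968 g.
Product at 57.8% available Cl: 2968 / 0.578 = 5134 g.

5.13 kg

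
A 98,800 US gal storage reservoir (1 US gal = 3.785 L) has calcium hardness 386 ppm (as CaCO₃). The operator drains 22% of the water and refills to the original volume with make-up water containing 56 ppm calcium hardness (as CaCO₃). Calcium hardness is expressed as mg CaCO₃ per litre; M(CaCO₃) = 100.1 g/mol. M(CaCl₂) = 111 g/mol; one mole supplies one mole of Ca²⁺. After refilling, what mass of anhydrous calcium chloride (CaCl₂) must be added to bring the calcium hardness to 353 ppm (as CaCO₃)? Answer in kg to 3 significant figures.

16.4 kg

Volume: 98,800 US gal × 3.785 L/gal = 373,958 L.
After draining 22% and refilling: 386 × 0.78 + 56 × 0.22 = 313.4 ppm.
Deficit to target: 353 − 313.4 = 39.6 mg/L.
As CaCO₃: 39.6 mg/L × 373,958 L = 14,810 g; ÷ 100.1 = 147.9 mol Ca²⁺.
Mass: 147.9 × 111 = 16,420 g.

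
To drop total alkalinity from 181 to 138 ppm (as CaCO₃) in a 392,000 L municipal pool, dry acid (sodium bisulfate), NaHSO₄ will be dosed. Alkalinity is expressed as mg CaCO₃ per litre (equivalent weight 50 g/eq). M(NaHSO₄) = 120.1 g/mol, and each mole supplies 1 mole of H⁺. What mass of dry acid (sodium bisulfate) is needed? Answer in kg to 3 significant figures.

40.5 kg

Alkalinity to neutralize: (181 − 138) = 43 mg/L as CaCO₃ × 392,000 L = 16,860 g as CaCO₃.
Equivalents of H⁺ required: 16,860 ÷ 50 g/eq = 337.1 eq = 337.1 mol NaHSO₄.
Mass of NaHSO₄: 337.1 × 120.1 = 40,490 g.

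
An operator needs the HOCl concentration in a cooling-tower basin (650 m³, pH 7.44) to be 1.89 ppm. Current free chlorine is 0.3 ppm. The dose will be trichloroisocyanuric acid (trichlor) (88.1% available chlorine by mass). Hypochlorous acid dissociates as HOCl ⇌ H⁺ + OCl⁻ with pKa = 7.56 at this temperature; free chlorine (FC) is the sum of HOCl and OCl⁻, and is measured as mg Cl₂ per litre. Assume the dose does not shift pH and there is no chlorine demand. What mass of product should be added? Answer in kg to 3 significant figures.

Volume: 650 m³ = 650,000 L.
[OCl⁻]/[HOCl] = 10^(pH − pKa) = 10^(7.44 − 7.56) = 0.7586; fraction as HOCl = 1/(1 + 0.7586) = 0.5686.
Free chlorine required for 1.89 ppm HOCl: 1.89 / 0.5686 = 3.324 ppm.
FC to add: 3.324 − 0.3 = 3.024 mg/L as Cl₂.
Cl₂ equivalent: 3.024 mg/L × 650,000 L = 1965 g.
Product at 88.1% available Cl: 1965 / 0.881 = 2231 g.

2.23 kg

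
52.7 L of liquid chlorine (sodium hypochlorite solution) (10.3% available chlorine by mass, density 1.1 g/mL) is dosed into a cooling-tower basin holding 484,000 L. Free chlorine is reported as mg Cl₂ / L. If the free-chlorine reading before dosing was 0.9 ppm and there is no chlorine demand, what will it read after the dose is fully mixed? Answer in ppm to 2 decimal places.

Mass of solution: 52.7 L × 1000 mL/L × 1.1 g/mL = 57,970 g.
Available chlorine delivered: 57,970 g × 0.103 = 5971 g as Cl₂.
Concentration rise: 5971 g / 484,000 L = 12.34 mg/L = 12.34 ppm.
Final FC: 0.9 + 12.34 = 13.24 ppm.

13.24 ppm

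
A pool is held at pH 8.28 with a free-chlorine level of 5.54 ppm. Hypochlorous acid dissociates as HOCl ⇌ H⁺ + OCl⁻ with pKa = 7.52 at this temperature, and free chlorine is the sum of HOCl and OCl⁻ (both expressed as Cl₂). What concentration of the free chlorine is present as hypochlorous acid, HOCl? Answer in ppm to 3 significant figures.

[OCl⁻]/[HOCl] = 10^(pH − pKa) = 10^(8.28 − 7.52) = 10^0.76 = 5.754.
Fraction as HOCl = 1 / (1 + 5.754) = 0.1481.
HOCl = 0.1481 × 5.54 ppm = 0.8202 ppm.

0.820 ppm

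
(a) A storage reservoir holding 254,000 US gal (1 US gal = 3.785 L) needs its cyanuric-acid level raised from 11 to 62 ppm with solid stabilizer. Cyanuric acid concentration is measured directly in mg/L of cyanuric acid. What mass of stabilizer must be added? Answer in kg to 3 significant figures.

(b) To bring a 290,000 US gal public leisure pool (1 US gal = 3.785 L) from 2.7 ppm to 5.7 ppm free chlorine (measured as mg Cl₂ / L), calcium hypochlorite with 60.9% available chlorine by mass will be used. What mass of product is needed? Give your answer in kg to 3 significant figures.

(a) 49.0 kg; (b) 5.41 kg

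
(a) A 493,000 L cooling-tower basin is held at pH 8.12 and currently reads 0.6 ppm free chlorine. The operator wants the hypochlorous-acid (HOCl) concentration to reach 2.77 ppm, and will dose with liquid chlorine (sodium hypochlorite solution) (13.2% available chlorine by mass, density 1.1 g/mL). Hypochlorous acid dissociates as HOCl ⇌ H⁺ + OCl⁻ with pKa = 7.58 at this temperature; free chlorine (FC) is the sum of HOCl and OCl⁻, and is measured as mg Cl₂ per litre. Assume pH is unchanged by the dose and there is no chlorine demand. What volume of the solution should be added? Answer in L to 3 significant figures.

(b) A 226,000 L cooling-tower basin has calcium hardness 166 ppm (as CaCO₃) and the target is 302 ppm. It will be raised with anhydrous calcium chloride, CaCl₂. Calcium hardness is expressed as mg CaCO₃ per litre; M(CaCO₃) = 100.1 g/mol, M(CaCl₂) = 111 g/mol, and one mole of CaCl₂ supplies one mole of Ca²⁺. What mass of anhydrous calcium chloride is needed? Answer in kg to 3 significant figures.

(a) [OCl⁻]/[HOCl] = 10^(pH − pKa) = 10^(8.12 − 7.58) = 3.467; fraction as HOCl = 1/(1 + 3.467) = 0.2238.
(a) Free chlorine required for 2.77 ppm HOCl: 2.77 / 0.2238 = 12.37 ppm.
(a) FC to add: 12.37 − 0.6 = 11.77 mg/L as Cl₂.
(a) Cl₂ equivalent: 11.77 mg/L × 493,000 L = 5805 g.
(a) Product at 13.2% available Cl: 5805 / 0.132 = 43,980 g.
(a) Volume: 43,980 g ÷ 1.1 g/mL = 39,980 mL.

(b) Hardness to add: (302 − 166) = 136 mg/L as CaCO₃ × 226,000 L = 30,740 g as CaCO₃.
(b) Moles of Ca²⁺ (1 mol Ca²⁺ ≡ 1 mol CaCO₃): 30,740 / 100.1 g/mol = 307.1 mol.
(b) Mass of CaCl₂: 307.1 × 111 = 34,080 g.

(a) 40.0 L; (b) 34.1 kg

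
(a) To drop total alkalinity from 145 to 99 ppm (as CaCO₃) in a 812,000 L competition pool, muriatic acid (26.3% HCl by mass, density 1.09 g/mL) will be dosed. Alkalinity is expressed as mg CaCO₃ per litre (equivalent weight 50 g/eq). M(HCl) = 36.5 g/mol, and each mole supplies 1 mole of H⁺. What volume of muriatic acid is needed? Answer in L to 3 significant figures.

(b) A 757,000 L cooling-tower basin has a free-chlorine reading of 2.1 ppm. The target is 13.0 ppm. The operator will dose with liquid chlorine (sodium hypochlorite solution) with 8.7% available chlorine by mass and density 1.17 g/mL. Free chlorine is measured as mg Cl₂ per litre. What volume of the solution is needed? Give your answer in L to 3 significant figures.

(a) 95.1 L; (b) 81.1 L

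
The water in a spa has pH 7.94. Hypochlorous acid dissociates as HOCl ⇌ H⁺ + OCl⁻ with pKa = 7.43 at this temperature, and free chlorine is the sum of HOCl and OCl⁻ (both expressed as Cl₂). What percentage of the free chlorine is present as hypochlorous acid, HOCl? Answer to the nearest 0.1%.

23.6%

[OCl⁻]/[HOCl] = 10^(pH − pKa) = 10^(7.94 − 7.43) = 10^0.51 = 3.236.
Fraction as HOCl = 1 / (1 + 3.236) = 0.2361.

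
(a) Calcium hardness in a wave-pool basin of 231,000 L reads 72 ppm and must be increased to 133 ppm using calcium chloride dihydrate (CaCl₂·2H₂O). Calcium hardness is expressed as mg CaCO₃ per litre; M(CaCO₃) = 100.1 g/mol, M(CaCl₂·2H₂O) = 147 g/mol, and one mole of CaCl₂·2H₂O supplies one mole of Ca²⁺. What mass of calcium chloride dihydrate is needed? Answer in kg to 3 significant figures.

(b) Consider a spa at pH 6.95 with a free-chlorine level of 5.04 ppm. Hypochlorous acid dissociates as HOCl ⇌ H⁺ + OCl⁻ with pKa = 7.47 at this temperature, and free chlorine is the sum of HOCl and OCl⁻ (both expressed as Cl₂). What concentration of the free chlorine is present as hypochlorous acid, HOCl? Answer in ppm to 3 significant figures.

(a) 20.7 kg; (b) 3.87 ppm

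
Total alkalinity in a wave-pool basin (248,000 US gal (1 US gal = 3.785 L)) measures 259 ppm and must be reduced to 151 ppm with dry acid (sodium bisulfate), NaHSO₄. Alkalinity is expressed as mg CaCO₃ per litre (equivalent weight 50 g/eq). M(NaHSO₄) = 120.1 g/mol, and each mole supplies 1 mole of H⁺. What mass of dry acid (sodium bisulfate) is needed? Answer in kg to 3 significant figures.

244 kg

Volume: 248,000 US gal × 3.785 L/gal = 938,680 L.
Alkalinity to neutralize: (259 − 151) = 108 mg/L as CaCO₃ × 938,680 L = 101,400 g as CaCO₃.
Equivalents of H⁺ required: 101,400 ÷ 50 g/eq = 2028 eq = 2028 mol NaHSO₄.
Mass of NaHSO₄: 2028 × 120.1 = 243,500 g.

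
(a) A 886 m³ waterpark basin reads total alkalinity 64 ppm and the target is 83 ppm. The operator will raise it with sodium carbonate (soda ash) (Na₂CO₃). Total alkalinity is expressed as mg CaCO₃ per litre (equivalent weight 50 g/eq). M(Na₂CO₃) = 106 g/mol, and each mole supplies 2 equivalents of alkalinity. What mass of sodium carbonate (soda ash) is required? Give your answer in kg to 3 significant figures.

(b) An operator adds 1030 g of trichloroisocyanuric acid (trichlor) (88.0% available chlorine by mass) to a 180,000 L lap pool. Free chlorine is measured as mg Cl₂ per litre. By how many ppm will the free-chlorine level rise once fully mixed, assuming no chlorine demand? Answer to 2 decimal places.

(a) Volume: 886 m³ = 886,000 L.
(a) Alkalinity to add: (83 − 64) = 19 mg/L as CaCO₃ × 886,000 L = 16,830 g as CaCO₃.
(a) Equivalents: 16,830 g ÷ 50 g/eq = 336.7 eq.
(a) Each mole of Na₂CO₃ supplies 2 eq, so 336.7 / 2 = 168.3 mol.
(a) Mass: 168.3 mol × 106 g/mol = 17,840 g.

(b) Available chlorine delivered: 1030 g × 0.88 = 906.4 g as Cl₂.
(b) Concentration rise: 906.4 g / 180,000 L = 5.036 mg/L = 5.04 ppm.

(a) 17.8 kg; (b) 5.04 ppm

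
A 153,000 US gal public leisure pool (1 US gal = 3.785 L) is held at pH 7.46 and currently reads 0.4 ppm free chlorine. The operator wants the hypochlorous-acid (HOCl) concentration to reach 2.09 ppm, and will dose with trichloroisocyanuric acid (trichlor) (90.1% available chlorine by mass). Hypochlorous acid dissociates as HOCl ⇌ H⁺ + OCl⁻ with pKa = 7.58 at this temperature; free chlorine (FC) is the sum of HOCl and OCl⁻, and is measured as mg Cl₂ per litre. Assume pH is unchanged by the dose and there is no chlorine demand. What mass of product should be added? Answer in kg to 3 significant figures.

Volume: 153,000 US gal × 3.785 L/gal = 579,105 L.
[OCl⁻]/[HOCl] = 10^(pH − pKa) = 10^(7.46 − 7.58) = 0.7586; fraction as HOCl = 1/(1 + 0.7586) = 0.5686.
Free chlorine required for 2.09 ppm HOCl: 2.09 / 0.5686 = 3.675 ppm.
FC to add: 3.675 − 0.4 = 3.275 mg/L as Cl₂.
Cl₂ equivalent: 3.275 mg/L × 579,105 L = 1897 g.
Product at 90.1% available Cl: 1897 / 0.901 = 2105 g.

2.11 kg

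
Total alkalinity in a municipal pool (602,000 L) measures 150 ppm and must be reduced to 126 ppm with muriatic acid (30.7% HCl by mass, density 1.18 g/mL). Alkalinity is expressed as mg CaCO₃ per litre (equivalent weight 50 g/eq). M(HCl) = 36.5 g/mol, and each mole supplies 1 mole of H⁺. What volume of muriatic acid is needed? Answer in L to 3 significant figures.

Alkalinity to neutralize: (150 − 126) = 24 mg/L as CaCO₃ × 602,000 L = 14,450 g as CaCO₃.
Equivalents of H⁺ required: 14,450 ÷ 50 g/eq = 289 eq = 289 mol HCl.
Mass of HCl: 289 × 36.5 = 10,550 g.
Mass of 30.7% solution: 10,550 / 0.307 = 34,360 g.
Volume: 34,360 g ÷ 1.18 g/mL = 29,110 mL.

29.1 L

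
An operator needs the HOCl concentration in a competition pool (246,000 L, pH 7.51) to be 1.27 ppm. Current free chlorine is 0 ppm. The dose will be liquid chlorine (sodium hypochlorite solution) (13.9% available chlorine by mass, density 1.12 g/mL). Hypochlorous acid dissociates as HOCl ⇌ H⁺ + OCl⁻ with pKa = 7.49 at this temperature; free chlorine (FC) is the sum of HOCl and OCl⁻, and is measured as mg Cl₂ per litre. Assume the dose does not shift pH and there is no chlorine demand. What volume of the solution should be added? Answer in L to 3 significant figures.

4.11 L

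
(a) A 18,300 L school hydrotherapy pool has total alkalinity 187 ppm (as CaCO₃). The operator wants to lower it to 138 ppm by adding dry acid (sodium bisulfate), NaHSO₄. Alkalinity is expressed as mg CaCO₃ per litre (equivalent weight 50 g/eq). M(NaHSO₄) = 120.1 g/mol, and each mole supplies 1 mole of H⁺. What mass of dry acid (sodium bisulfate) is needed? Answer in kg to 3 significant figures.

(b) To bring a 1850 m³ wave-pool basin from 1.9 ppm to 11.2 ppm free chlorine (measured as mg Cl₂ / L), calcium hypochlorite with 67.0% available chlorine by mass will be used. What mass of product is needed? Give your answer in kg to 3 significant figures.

(a) 2.15 kg; (b) 25.7 kg

(a) Alkalinity to neutralize: (187 − 138) = 49 mg/L as CaCO₃ × 18,300 L = 896.7 g as CaCO₃.
(a) Equivalents of H⁺ required: 896.7 ÷ 50 g/eq = 17.93 eq = 17.93 mol NaHSO₄.
(a) Mass of NaHSO₄: 17.93 × 120.1 = 2154 g.

(b) Volume: 1850 m³ = 1,850,000 L.
(b) Chlorine deficit: 11.2 − 1.9 = 9.3 ppm = 9.3 mg/L as Cl₂.
(b) Cl₂ equivalent needed: 9.3 mg/L × 1,850,000 L = 17,200,000 mg = 17,200 g.
(b) Product at 67.0% available chlorine: 17,200 / 0.67 = 25,680 g.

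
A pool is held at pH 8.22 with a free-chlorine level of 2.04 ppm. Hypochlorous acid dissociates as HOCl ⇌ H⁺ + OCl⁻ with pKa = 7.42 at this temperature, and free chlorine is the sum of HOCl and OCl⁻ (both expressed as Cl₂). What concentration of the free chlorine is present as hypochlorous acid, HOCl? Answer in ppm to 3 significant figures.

0.279 ppm

[OCl⁻]/[HOCl] = 10^(pH − pKa) = 10^(8.22 − 7.42) = 10^0.80 = 6.31.
Fraction as HOCl = 1 / (1 + 6.31) = 0.1368.
HOCl = 0.1368 × 2.04 ppm = 0.2791 ppm.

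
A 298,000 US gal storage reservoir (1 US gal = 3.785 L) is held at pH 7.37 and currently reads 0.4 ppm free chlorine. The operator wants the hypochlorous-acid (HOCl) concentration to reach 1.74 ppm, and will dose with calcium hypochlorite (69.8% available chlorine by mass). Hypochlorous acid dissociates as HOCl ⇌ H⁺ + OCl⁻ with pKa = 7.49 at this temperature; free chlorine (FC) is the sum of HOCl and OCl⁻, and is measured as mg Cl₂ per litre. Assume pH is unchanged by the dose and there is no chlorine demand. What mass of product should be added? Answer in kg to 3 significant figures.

Volume: 298,000 US gal × 3.785 L/gal = 1,127,930 L.
[OCl⁻]/[HOCl] = 10^(pH − pKa) = 10^(7.37 − 7.49) = 0.7586; fraction as HOCl = 1/(1 + 0.7586) = 0.5686.
Free chlorine required for 1.74 ppm HOCl: 1.74 / 0.5686 = 3.06 ppm.
FC to add: 3.06 − 0.4 = 2.66 mg/L as Cl₂.
Cl₂ equivalent: 2.66 mg/L × 1,127,930 L = 3000 g.
Product at 69.8% available Cl: 3000 / 0.698 = 4298 g.

4.30 kg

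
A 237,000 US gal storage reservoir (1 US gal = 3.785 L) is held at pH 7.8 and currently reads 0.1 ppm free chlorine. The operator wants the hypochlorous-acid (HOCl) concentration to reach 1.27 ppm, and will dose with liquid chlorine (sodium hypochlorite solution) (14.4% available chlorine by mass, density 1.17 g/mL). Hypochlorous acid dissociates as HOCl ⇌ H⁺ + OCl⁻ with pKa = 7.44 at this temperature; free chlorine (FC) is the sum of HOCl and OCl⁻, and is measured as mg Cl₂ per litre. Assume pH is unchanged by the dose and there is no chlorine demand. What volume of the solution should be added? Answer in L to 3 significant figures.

Volume: 237,000 US gal × 3.785 L/gal = 897,045 L.
[OCl⁻]/[HOCl] = 10^(pH − pKa) = 10^(7.8 − 7.44) = 2.291; fraction as HOCl = 1/(1 + 2.291) = 0.3039.
Free chlorine required for 1.27 ppm HOCl: 1.27 / 0.3039 = 4.179 ppm.
FC to add: 4.179 − 0.1 = 4.079 mg/L as Cl₂.
Cl₂ equivalent: 4.079 mg/L × 897,045 L = 3659 g.
Product at 14.4% available Cl: 3659 / 0.144 = 25,410 g.
Volume: 25,410 g ÷ 1.17 g/mL = 21,720 mL.

21.7 L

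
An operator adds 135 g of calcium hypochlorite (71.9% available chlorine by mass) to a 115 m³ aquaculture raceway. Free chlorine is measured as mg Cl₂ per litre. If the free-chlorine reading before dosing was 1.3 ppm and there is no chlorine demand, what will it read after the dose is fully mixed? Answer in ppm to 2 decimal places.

Volume: 115 m³ = 115,000 L.
Available chlorine delivered: 135 g × 0.719 = 97.06 g as Cl₂.
Concentration rise: 97.06 g / 115,000 L = 0.844 mg/L = 0.84 ppm.
Final FC: 1.3 + 0.84 = 2.14 ppm.

2.14 ppm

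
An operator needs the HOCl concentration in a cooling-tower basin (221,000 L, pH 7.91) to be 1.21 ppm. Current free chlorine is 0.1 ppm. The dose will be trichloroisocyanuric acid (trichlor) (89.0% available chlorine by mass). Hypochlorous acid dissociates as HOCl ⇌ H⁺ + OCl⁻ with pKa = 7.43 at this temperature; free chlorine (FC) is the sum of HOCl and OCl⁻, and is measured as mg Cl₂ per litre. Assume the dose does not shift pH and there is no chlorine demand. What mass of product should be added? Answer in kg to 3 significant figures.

1.18 kg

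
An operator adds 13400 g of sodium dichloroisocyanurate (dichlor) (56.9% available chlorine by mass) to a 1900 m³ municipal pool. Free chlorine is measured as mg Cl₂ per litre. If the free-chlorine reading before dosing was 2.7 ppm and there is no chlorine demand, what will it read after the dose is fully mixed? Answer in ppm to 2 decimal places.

6.71 ppm

Volume: 1900 m³ = 1,900,000 L.
Available chlorine delivered: 13,400 g × 0.569 = 7625 g as Cl₂.
Concentration rise: 7625 g / 1,900,000 L = 4.013 mg/L = 4.01 ppm.
Final FC: 2.7 + 4.01 = 6.71 ppm.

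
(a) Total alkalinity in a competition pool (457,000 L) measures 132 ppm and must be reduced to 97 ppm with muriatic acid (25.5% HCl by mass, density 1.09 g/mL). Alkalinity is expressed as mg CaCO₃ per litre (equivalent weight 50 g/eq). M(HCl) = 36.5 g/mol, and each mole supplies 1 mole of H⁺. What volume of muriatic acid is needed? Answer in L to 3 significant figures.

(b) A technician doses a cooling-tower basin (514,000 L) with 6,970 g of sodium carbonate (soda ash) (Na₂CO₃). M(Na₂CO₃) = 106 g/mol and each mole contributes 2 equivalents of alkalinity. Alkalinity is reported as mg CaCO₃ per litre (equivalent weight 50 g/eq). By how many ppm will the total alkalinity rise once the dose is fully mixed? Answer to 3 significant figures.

(a) 42.0 L; (b) 12.8 ppm

(a) Alkalinity to neutralize: (132 − 97) = 35 mg/L as CaCO₃ × 457,000 L = 16,000 g as CaCO₃.
(a) Equivalents of H⁺ required: 16,000 ÷ 50 g/eq = 319.9 eq = 319.9 mol HCl.
(a) Mass of HCl: 319.9 × 36.5 = 11,680 g.
(a) Mass of 25.5% solution: 11,680 / 0.255 = 45,790 g.
(a) Volume: 45,790 g ÷ 1.09 g/mL = 42,010 mL.

(b) Moles of Na₂CO₃: 6,970 g ÷ 106 g/mol = 65.75 mol → 131.5 eq of alkalinity.
(b) As CaCO₃: 131.5 eq × 50 g/eq = 6575 g.
(b) Rise: 6575 g / 514,000 L × 1000 = 12.79 mg/L.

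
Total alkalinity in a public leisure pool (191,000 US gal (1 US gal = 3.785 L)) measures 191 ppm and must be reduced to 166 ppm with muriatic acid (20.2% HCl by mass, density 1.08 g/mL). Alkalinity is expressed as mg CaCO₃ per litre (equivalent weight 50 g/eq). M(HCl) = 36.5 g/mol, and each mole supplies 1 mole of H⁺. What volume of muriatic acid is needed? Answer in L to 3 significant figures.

60.5 L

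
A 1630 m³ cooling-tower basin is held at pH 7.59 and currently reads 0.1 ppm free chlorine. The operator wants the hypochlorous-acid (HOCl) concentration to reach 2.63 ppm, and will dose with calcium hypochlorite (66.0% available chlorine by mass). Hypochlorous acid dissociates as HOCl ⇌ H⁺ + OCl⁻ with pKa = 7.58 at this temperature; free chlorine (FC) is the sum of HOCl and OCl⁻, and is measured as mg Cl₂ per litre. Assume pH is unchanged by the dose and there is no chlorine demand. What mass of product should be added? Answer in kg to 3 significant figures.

12.9 kg

Volume: 1630 m³ = 1,630,000 L.
[OCl⁻]/[HOCl] = 10^(pH − pKa) = 10^(7.59 − 7.58) = 1.023; fraction as HOCl = 1/(1 + 1.023) = 0.4942.
Free chlorine required for 2.63 ppm HOCl: 2.63 / 0.4942 = 5.321 ppm.
FC to add: 5.321 − 0.1 = 5.221 mg/L as Cl₂.
Cl₂ equivalent: 5.221 mg/L × 1,630,000 L = 8511 g.
Product at 66.0% available Cl: 8511 / 0.66 = 12,890 g.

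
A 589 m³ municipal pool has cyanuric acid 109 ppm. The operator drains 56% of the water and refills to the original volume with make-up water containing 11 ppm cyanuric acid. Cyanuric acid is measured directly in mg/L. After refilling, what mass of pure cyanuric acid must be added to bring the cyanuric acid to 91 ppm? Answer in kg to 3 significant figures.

Volume: 589 m³ = 589,000 L.
After draining 56% and refilling: 109 × 0.44 + 11 × 0.56 = 54.12 ppm.
Deficit to target: 91 − 54.12 = 36.88 mg/L.
Mass: 36.88 mg/L × 589,000 L = 21,720 g cyanuric acid.

21.7 kg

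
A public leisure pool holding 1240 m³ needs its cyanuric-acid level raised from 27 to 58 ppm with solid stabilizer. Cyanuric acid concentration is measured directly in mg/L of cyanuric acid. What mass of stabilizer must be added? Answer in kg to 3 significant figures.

38.4 kg

Volume: 1240 m³ = 1,240,000 L.
CYA to add: (58 − 27) = 31 mg/L × 1,240,000 L = 38,440 g cyanuric acid.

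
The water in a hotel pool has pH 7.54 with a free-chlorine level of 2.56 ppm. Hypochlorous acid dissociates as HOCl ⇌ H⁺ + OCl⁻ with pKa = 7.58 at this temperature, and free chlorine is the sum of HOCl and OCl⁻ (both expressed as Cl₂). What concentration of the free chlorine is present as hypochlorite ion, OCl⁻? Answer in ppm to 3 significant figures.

1.22 ppm

[OCl⁻]/[HOCl] = 10^(pH − pKa) = 10^(7.54 − 7.58) = 10^-0.04 = 0.912.
Fraction as HOCl = 1 / (1 + 0.912) = 0.523.
OCl⁻ = (1 − 0.523) × 2.56 ppm = 1.221 ppm.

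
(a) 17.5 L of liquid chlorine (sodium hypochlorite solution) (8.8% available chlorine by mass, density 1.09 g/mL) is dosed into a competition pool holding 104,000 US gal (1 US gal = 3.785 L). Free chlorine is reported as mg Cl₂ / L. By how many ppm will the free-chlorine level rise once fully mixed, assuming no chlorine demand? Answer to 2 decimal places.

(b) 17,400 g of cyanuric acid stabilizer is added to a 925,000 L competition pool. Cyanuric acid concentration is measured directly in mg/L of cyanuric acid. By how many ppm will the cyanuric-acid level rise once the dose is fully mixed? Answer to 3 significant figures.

(a) 4.26 ppm; (b) 18.8 ppm

(a) Volume: 104,000 US gal × 3.785 L/gal = 393,640 L.
(a) Mass of solution: 17.5 L × 1000 mL/L × 1.09 g/mL = 19,080 g.
(a) Available chlorine delivered: 19,080 g × 0.088 = 1679 g as Cl₂.
(a) Concentration rise: 1679 g / 393,640 L = 4.264 mg/L = 4.26 ppm.

(b) Rise: 17,400 g / 925,000 L × 1000 = 18.81 mg/L.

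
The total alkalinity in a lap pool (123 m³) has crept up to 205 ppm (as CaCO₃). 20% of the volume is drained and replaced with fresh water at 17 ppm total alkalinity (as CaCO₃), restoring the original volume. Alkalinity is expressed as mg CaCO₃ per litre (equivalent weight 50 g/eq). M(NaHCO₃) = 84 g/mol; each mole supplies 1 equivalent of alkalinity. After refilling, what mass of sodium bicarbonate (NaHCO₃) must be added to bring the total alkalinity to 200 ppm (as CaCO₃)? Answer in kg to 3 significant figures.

Volume: 123 m³ = 123,000 L.
After draining 20% and refilling: 205 × 0.80 + 17 × 0.20 = 167.4 ppm.
Deficit to target: 200 − 167.4 = 32.6 mg/L.
As CaCO₃: 32.6 mg/L × 123,000 L = 4010 g; ÷ 50 g/eq ÷ 1 = 80.2 mol NaHCO₃.
Mass: 80.2 × 84 = 6736 g.

6.74 kg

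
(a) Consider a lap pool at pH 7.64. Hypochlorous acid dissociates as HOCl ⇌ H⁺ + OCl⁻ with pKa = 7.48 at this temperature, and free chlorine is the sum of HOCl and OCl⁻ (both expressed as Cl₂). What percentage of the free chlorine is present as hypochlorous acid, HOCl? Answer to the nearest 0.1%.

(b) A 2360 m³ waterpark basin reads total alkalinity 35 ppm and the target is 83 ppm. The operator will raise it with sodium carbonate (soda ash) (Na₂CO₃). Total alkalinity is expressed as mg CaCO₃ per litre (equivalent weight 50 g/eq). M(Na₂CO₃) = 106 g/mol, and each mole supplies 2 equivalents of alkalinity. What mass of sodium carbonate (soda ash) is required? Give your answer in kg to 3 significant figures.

(a) [OCl⁻]/[HOCl] = 10^(pH − pKa) = 10^(7.64 − 7.48) = 10^0.16 = 1.445.
(a) Fraction as HOCl = 1 / (1 + 1.445) = 0.4089.

(b) Volume: 2360 m³ = 2,360,000 L.
(b) Alkalinity to add: (83 − 35) = 48 mg/L as CaCO₃ × 2,360,000 L = 113,300 g as CaCO₃.
(b) Equivalents: 113,300 g ÷ 50 g/eq = 2266 eq.
(b) Each mole of Na₂CO₃ supplies 2 eq, so 2266 / 2 = 1133 mol.
(b) Mass: 1133 mol × 106 g/mol = 120,100 g.

(a) 40.9%; (b) 120 kg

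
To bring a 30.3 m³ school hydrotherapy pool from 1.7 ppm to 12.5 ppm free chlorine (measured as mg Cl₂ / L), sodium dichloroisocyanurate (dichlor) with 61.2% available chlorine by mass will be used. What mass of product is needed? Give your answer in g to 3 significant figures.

Volume: 30.3 m³ = 30,300 L.
Chlorine deficit: 12.5 − 1.7 = 10.8 ppm = 10.8 mg/L as Cl₂.
Cl₂ equivalent needed: 10.8 mg/L × 30,300 L = 327,200 mg = 327.2 g.
Product at 61.2% available chlorine: 327.2 / 0.612 = 534.7 g.

535 g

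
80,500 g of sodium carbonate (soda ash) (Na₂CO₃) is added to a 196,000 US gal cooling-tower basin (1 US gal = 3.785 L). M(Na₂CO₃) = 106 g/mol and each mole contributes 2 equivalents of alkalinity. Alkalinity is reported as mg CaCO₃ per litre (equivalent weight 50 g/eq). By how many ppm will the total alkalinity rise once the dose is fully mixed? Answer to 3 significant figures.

Volume: 196,000 US gal × 3.785 L/gal = 741,860 L.
Moles of Na₂CO₃: 80,500 g ÷ 106 g/mol = 759.4 mol → 1519 eq of alkalinity.
As CaCO₃: 1519 eq × 50 g/eq = 75,940 g.
Rise: 75,940 g / 741,860 L × 1000 = 102.4 mg/L.

102 ppm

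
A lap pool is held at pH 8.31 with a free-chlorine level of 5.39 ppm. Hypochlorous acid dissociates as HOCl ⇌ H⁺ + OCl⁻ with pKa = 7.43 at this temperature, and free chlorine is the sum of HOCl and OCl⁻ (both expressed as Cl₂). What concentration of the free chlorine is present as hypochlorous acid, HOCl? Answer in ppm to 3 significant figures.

0.628 ppm

[OCl⁻]/[HOCl] = 10^(pH − pKa) = 10^(8.31 − 7.43) = 10^0.88 = 7.586.
Fraction as HOCl = 1 / (1 + 7.586) = 0.1165.
HOCl = 0.1165 × 5.39 ppm = 0.6278 ppm.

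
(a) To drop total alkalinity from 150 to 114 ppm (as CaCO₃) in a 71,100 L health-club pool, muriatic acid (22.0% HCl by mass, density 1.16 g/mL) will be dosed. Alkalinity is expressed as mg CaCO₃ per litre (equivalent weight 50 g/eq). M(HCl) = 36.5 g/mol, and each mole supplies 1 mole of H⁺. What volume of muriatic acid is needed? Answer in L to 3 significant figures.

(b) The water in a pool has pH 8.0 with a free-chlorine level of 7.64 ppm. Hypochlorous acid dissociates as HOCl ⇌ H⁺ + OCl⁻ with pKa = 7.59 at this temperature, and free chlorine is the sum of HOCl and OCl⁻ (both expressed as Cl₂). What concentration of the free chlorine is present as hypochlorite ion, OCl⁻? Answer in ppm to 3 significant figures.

(a) 7.32 L; (b) 5.50 ppm

(a) Alkalinity to neutralize: (150 − 114) = 36 mg/L as CaCO₃ × 71,100 L = 2560 g as CaCO₃.
(a) Equivalents of H⁺ required: 2560 ÷ 50 g/eq = 51.19 eq = 51.19 mol HCl.
(a) Mass of HCl: 51.19 × 36.5 = 1869 g.
(a) Mass of 22.0% solution: 1869 / 0.22 = 8493 g.
(a) Volume: 8493 g ÷ 1.16 g/mL = 7322 mL.

(b) [OCl⁻]/[HOCl] = 10^(pH − pKa) = 10^(8.0 − 7.59) = 10^0.41 = 2.57.
(b) Fraction as HOCl = 1 / (1 + 2.57) = 0.2801.
(b) OCl⁻ = (1 − 0.2801) × 7.64 ppm = 5.5 ppm.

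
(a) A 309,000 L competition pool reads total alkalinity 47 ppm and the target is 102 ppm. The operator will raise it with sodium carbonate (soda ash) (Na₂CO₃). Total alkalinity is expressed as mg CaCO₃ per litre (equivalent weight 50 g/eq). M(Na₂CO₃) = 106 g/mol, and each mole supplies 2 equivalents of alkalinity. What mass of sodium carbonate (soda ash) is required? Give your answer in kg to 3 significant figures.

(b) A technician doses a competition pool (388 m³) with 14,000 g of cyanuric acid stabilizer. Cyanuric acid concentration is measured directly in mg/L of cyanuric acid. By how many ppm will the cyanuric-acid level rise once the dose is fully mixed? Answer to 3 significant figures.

(a) 18.0 kg; (b) 36.1 ppm

(a) Alkalinity to add: (102 − 47) = 55 mg/L as CaCO₃ × 309,000 L = 17,000 g as CaCO₃.
(a) Equivalents: 17,000 g ÷ 50 g/eq = 339.9 eq.
(a) Each mole of Na₂CO₃ supplies 2 eq, so 339.9 / 2 = 169.9 mol.
(a) Mass: 169.9 mol × 106 g/mol = 18,010 g.

(b) Volume: 388 m³ = 388,000 L.
(b) Rise: 14,000 g / 388,000 L × 1000 = 36.08 mg/L.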